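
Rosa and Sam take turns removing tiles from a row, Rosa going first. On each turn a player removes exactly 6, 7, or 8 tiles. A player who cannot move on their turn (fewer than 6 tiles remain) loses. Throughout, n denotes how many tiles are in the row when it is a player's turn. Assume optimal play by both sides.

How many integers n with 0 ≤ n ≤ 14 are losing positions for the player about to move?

7

Label each position W (a win for the player to move) or L (a loss). A position with no legal move is L; any other position is W exactly when some move reaches an L, and L when every move reaches a W.
n=0: no move → L
n=1: no move → L
n=2: no move → L
n=3: no move → L
n=4: no move → L
n=5: no move → L
n=6: can move to 0, which is L ⇒ W
n=7: can move to 1, which is L ⇒ W
n=8: can move to 2, which is L ⇒ W
n=9: can move to 3, which is L ⇒ W
n=10: can move to 4, which is L ⇒ W
n=11: can move to 5, which is L ⇒ W
n=12: can move to 5, which is L ⇒ W
n=13: can move to 5, which is L ⇒ W
n=14: moves to 8(W), 7(W), 6(W); every one is W ⇒ L
L entries with 0 ≤ n ≤ 14: n = 0, 1, 2, 3, 4, 5, 14; that makes 7.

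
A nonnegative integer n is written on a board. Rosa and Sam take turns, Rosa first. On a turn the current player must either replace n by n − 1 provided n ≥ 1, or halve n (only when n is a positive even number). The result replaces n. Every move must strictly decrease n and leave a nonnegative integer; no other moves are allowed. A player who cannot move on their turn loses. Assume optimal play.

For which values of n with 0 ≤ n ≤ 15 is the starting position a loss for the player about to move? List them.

Positions with no move are L. A position that does have a move is losing for the player to move precisely when every available move leads to a winning position for the opponent. Fill in the labels:
n=0: no move → L
n=1: can move to 0, which is L ⇒ W
n=2: the only move is to 1(W), a W ⇒ L
n=3: can move to 2, which is L ⇒ W
n=4: can move to 2, which is L ⇒ W
n=5: the only move is to 4(W), a W ⇒ L
n=6: can move to 5, which is L ⇒ W
n=7: the only move is to 6(W), a W ⇒ L
n=8: can move to 7, which is L ⇒ W
n=9: the only move is to 8(W), a W ⇒ L
n=10: can move to 5, which is L ⇒ W
n=11: the only move is to 10(W), a W ⇒ L
n=12: can move to 11, which is L ⇒ W
n=13: the only move is to 12(W), a W ⇒ L
n=14: can move to 7, which is L ⇒ W
n=15: the only move is to 14(W), a W ⇒ L
Reading off the rows marked L gives the requested list; there are 8 such values of n.

0, 2, 5, 7, 9, 11, 13, 15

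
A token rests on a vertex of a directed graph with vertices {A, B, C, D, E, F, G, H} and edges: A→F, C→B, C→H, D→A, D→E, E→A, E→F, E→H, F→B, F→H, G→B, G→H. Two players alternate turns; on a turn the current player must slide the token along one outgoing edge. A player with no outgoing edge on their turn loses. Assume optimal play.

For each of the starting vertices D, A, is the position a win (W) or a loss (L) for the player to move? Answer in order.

Use the standard recursion: the mover loses at a terminal position; elsewhere, the mover wins exactly when some move hands the opponent an L position.
Every edge goes from a vertex to one that appears earlier in the order H, B, G, F, A, E, C, D, so processing vertices in that order labels each vertex after all of its successors.
H: no outgoing edge → L
B: no outgoing edge → L
G: reaches L-position B → W
F: reaches L-position B → W
A: only reaches F(W), which is W → L
E: reaches L-position A → W
C: reaches L-position B → W
D: reaches L-position A → W

D: W, A: L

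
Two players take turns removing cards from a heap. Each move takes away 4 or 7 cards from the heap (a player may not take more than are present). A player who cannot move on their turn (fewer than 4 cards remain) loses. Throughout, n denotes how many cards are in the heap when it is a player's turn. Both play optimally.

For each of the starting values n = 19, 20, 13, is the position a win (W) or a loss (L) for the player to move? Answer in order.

19: W, 20: W, 13: L

Build the W/L table. Terminal = L. A non-terminal position is W if it has a move to some L; otherwise it is L.
n=0: no move → L
n=1: no move → L
n=2: no move → L
n=3: no move → L
n=4: can move to 0, which is L ⇒ W
n=5: can move to 1, which is L ⇒ W
n=6: can move to 2, which is L ⇒ W
n=7: can move to 3, which is L ⇒ W
n=8: can move to 1, which is L ⇒ W
n=9: can move to 2, which is L ⇒ W
n=10: can move to 3, which is L ⇒ W
n=11: moves to 7(W), 4(W); every one is W ⇒ L
n=12: moves to 8(W), 5(W); every one is W ⇒ L
n=13: moves to 9(W), 6(W); every one is W ⇒ L
n=14: moves to 10(W), 7(W); every one is W ⇒ L
n=15: can move to 11, which is L ⇒ W
n=16: can move to 12, which is L ⇒ W
n=17: can move to 13, which is L ⇒ W
n=18: can move to 14, which is L ⇒ W
n=19: can move to 12, which is L ⇒ W
n=20: can move to 13, which is L ⇒ W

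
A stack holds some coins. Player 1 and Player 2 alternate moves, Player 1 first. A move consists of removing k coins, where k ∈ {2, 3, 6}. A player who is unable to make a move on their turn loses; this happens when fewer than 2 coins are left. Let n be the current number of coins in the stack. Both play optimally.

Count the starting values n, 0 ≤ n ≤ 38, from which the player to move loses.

14

Build the W/L table. Terminal = L. A non-terminal position is W if it has a move to some L; otherwise it is L.
n=0: no move → L
n=1: no move → L
n=2: W (go to 0, an L position)
n=3: W (go to 1, an L position)
n=4: W (go to 1, an L position)
n=5: L (options 3(W), 2(W) are all W)
n=6: W (go to 0, an L position)
n=7: W (go to 5, an L position)
n=8: W (go to 5, an L position)
n=9: L (options 7(W), 6(W), 3(W) are all W)
n=10: L (options 8(W), 7(W), 4(W) are all W)
n=11: W (go to 9, an L position)
n=12: W (go to 10, an L position)
n=13: W (go to 10, an L position)
n=14: L (options 12(W), 11(W), 8(W) are all W)
n=15: W (go to 9, an L position)
n=16: W (go to 14, an L position)
n=17: W (go to 14, an L position)
n=18: L (options 16(W), 15(W), 12(W) are all W)
n=19: L (options 17(W), 16(W), 13(W) are all W)
n=20: W (go to 18, an L position)
n=21: W (go to 19, an L position)
n=22: W (go to 19, an L position)
n=23: L (options 21(W), 20(W), 17(W) are all W)
n=24: W (go to 18, an L position)
n=25: W (go to 23, an L position)
n=26: W (go to 23, an L position)
n=27: L (options 25(W), 24(W), 21(W) are all W)
n=28: L (options 26(W), 25(W), 22(W) are all W)
n=29: W (go to 27, an L position)
n=30: W (go to 28, an L position)
n=31: W (go to 28, an L position)
n=32: L (options 30(W), 29(W), 26(W) are all W)
n=33: W (go to 27, an L position)
n=34: W (go to 32, an L position)
n=35: W (go to 32, an L position)
n=36: L (options 34(W), 33(W), 30(W) are all W)
n=37: L (options 35(W), 34(W), 31(W) are all W)
n=38: W (go to 36, an L position)
L entries with 0 ≤ n ≤ 38: n = 0, 1, 5, 9, 10, 14, 18, 19, 23, 27, 28, 32, 36, 37; that makes 14.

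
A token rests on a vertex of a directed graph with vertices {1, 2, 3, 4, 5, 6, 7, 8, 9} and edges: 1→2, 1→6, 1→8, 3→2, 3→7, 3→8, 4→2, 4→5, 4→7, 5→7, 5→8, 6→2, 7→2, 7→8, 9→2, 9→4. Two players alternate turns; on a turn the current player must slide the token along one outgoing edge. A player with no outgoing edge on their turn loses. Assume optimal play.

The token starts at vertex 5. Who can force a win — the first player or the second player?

The first player wins.

Build the W/L table. Terminal = L. A non-terminal position is W if it has a move to some L; otherwise it is L.
Every edge goes from a vertex to one that appears earlier in the order 2, 8, 7, 6, 5, 4, 1, 9, 3, so processing vertices in that order labels each vertex after all of its successors.
2: no outgoing edge → L
8: no outgoing edge → L
7: →8(L), so W
6: →2(L), so W
5: →8(L), so W
4: →2(L), so W
1: →8(L), so W
9: →2(L), so W
3: →8(L), so W
From 5 the player to move can move to 8, reaching an L position.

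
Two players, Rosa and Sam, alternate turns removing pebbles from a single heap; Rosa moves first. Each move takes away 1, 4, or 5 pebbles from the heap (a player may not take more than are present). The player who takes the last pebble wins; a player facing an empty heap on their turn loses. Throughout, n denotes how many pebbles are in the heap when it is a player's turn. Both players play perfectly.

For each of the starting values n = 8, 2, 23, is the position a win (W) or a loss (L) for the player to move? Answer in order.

8: L, 2: L, 23: W

Compute win/loss labels from the base case upward. A position with no move is L. Any other position is W if it can reach an L in one move, else L.
n=0: no move → L
n=1: can move to 0, which is L ⇒ W
n=2: the only move is to 1(W), a W ⇒ L
n=3: can move to 2, which is L ⇒ W
n=4: can move to 0, which is L ⇒ W
n=5: can move to 0, which is L ⇒ W
n=6: can move to 2, which is L ⇒ W
n=7: can move to 2, which is L ⇒ W
n=8: moves to 7(W), 4(W), 3(W); every one is W ⇒ L
n=9: can move to 8, which is L ⇒ W
n=10: moves to 9(W), 6(W), 5(W); every one is W ⇒ L
n=11: can move to 10, which is L ⇒ W
n=12: can move to 8, which is L ⇒ W
n=13: can move to 8, which is L ⇒ W
n=14: can move to 10, which is L ⇒ W
n=15: can move to 10, which is L ⇒ W
n=16: moves to 15(W), 12(W), 11(W); every one is W ⇒ L
n=17: can move to 16, which is L ⇒ W
n=18: moves to 17(W), 14(W), 13(W); every one is W ⇒ L
n=19: can move to 18, which is L ⇒ W
n=20: can move to 16, which is L ⇒ W
n=21: can move to 16, which is L ⇒ W
n=22: can move to 18, which is L ⇒ W
n=23: can move to 18, which is L ⇒ W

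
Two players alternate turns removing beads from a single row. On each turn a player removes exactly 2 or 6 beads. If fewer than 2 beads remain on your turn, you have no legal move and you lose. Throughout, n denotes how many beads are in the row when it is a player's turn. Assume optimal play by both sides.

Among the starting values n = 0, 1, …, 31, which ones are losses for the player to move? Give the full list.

Label each position W (a win for the player to move) or L (a loss). A position with no legal move is L; any other position is W exactly when some move reaches an L, and L when every move reaches a W.
n=0: no move → L
n=1: no move → L
n=2: reaches L-position 0 → W
n=3: reaches L-position 1 → W
n=4: only reaches 2(W), which is W → L
n=5: only reaches 3(W), which is W → L
n=6: reaches L-position 4 → W
n=7: reaches L-position 5 → W
n=8: only reaches 6(W), 2(W), all W → L
n=9: only reaches 7(W), 3(W), all W → L
n=10: reaches L-position 8 → W
n=11: reaches L-position 9 → W
n=12: only reaches 10(W), 6(W), all W → L
n=13: only reaches 11(W), 7(W), all W → L
n=14: reaches L-position 12 → W
n=15: reaches L-position 13 → W
n=16: only reaches 14(W), 10(W), all W → L
n=17: only reaches 15(W), 11(W), all W → L
n=18: reaches L-position 16 → W
n=19: reaches L-position 17 → W
n=20: only reaches 18(W), 14(W), all W → L
n=21: only reaches 19(W), 15(W), all W → L
n=22: reaches L-position 20 → W
n=23: reaches L-position 21 → W
n=24: only reaches 22(W), 18(W), all W → L
n=25: only reaches 23(W), 19(W), all W → L
n=26: reaches L-position 24 → W
n=27: reaches L-position 25 → W
n=28: only reaches 26(W), 22(W), all W → L
n=29: only reaches 27(W), 23(W), all W → L
n=30: reaches L-position 28 → W
n=31: reaches L-position 29 → W
The losing starting values of n are exactly the entries labelled L in this table (16 of them).

0, 1, 4, 5, 8, 9, 12, 13, 16, 17, 20, 21, 24, 25, 28, 29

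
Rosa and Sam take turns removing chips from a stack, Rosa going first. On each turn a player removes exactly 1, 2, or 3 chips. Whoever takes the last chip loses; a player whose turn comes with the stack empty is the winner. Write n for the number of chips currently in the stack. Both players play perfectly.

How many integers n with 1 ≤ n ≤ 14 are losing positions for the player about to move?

4

Positions with no move are W. A position that does have a move is losing for the player to move precisely when every available move leads to a winning position for the opponent. Fill in the labels:
n=0: no move; the opponent has just taken the last chip and therefore loses → W
n=1: only reaches 0(W), which is W → L
n=2: reaches L-position 1 → W
n=3: reaches L-position 1 → W
n=4: reaches L-position 1 → W
n=5: only reaches 4(W), 3(W), 2(W), all W → L
n=6: reaches L-position 5 → W
n=7: reaches L-position 5 → W
n=8: reaches L-position 5 → W
n=9: only reaches 8(W), 7(W), 6(W), all W → L
n=10: reaches L-position 9 → W
n=11: reaches L-position 9 → W
n=12: reaches L-position 9 → W
n=13: only reaches 12(W), 11(W), 10(W), all W → L
n=14: reaches L-position 13 → W
L entries with 1 ≤ n ≤ 14 (the range starts at n=1): n = 1, 5, 9, 13; that makes 4.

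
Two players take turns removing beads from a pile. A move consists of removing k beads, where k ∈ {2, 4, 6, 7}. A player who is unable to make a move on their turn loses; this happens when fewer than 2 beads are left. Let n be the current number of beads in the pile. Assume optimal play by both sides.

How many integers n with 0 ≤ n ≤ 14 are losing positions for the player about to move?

4

Classify positions by backward induction: terminal positions (no move available) are L. From any other position, the mover wins iff some move reaches an L.
n=0: no move → L
n=1: no move → L
n=2: reaches L-position 0 → W
n=3: reaches L-position 1 → W
n=4: reaches L-position 0 → W
n=5: reaches L-position 1 → W
n=6: reaches L-position 0 → W
n=7: reaches L-position 1 → W
n=8: reaches L-position 1 → W
n=9: only reaches 7(W), 5(W), 3(W), 2(W), all W → L
n=10: only reaches 8(W), 6(W), 4(W), 3(W), all W → L
n=11: reaches L-position 9 → W
n=12: reaches L-position 10 → W
n=13: reaches L-position 9 → W
n=14: reaches L-position 10 → W
L entries with 0 ≤ n ≤ 14: n = 0, 1, 9, 10; that makes 4.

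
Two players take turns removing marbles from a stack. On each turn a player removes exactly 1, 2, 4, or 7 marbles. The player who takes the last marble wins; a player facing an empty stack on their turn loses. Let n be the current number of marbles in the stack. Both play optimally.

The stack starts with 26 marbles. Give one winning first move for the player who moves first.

Remove 2, leaving 24.

Positions with no move are L. A position that does have a move is losing for the player to move precisely when every available move leads to a winning position for the opponent. Fill in the labels:
n=0: no move → L
n=1: →0(L), so W
n=2: →0(L), so W
n=3: →2(W), 1(W) — all W, so L
n=4: →3(L), so W
n=5: →3(L), so W
n=6: →5(W), 4(W), 2(W) — all W, so L
n=7: →6(L), so W
n=8: →6(L), so W
n=9: →8(W), 7(W), 5(W), 2(W) — all W, so L
n=10: →9(L), so W
n=11: →9(L), so W
n=12: →11(W), 10(W), 8(W), 5(W) — all W, so L
n=13: →12(L), so W
n=14: →12(L), so W
n=15: →14(W), 13(W), 11(W), 8(W) — all W, so L
n=16: →15(L), so W
n=17: →15(L), so W
n=18: →17(W), 16(W), 14(W), 11(W) — all W, so L
n=19: →18(L), so W
n=20: →18(L), so W
n=21: →20(W), 19(W), 17(W), 14(W) — all W, so L
n=22: →21(L), so W
n=23: →21(L), so W
n=24: →23(W), 22(W), 20(W), 17(W) — all W, so L
n=25: →24(L), so W
n=26: →24(L), so W
From 26, the L positions reachable in one move are: 24.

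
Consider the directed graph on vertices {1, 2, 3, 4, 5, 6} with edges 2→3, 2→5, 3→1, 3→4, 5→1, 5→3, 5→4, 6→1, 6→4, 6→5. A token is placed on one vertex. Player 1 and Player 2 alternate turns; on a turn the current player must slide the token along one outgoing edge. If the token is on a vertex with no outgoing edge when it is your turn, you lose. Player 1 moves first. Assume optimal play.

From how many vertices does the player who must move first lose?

3

Positions with no move are L. A position that does have a move is losing for the player to move precisely when every available move leads to a winning position for the opponent. Fill in the labels:
Every edge goes from a vertex to one that appears earlier in the order 1, 4, 3, 5, 6, 2, so processing vertices in that order labels each vertex after all of its successors.
1: no outgoing edge → L
4: no outgoing edge → L
3: can move to 4, which is L ⇒ W
5: can move to 4, which is L ⇒ W
6: can move to 4, which is L ⇒ W
2: moves to 5(W), 3(W); every one is W ⇒ L
The L vertices are 1, 2, 4; that is 3 in all.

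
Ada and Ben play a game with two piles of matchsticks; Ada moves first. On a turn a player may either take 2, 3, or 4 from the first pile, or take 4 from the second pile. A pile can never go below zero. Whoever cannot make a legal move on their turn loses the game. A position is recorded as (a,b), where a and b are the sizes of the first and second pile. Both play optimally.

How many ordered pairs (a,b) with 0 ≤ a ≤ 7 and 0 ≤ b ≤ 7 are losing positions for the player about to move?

24

Compute win/loss labels from the base case upward. A position with no move is L. Any other position is W if it can reach an L in one move, else L.
Every move lowers a or b (never raises either), so fill the grid row by row in increasing a, and left to right within a row: each cell's successors are then already labelled.
      b=0  b=1  b=2  b=3  b=4  b=5  b=6  b=7
a=0:    L    L    L    L    W    W    W    W
a=1:    L    L    L    L    W    W    W    W
a=2:    W    W    W    W    L    L    L    L
a=3:    W    W    W    W    L    L    L    L
a=4:    W    W    W    W    W    W    W    W
a=5:    W    W    W    W    W    W    W    W
a=6:    L    L    L    L    W    W    W    W
a=7:    L    L    L    L    W    W    W    W
Cells with no legal move (terminal, hence L): (0,0), (0,1), (0,2), (0,3), (1,0), (1,1), (1,2), (1,3).
The remaining L cells, each justified by listing all of its moves:
(2,4): L (options (0,4)(W), (2,0)(W) are all W)
(2,5): L (options (0,5)(W), (2,1)(W) are all W)
(2,6): L (options (0,6)(W), (2,2)(W) are all W)
(2,7): L (options (0,7)(W), (2,3)(W) are all W)
(3,4): L (options (1,4)(W), (0,4)(W), (3,0)(W) are all W)
(3,5): L (options (1,5)(W), (0,5)(W), (3,1)(W) are all W)
(3,6): L (options (1,6)(W), (0,6)(W), (3,2)(W) are all W)
(3,7): L (options (1,7)(W), (0,7)(W), (3,3)(W) are all W)
(6,0): L (options (4,0)(W), (3,0)(W), (2,0)(W) are all W)
(6,1): L (options (4,1)(W), (3,1)(W), (2,1)(W) are all W)
(6,2): L (options (4,2)(W), (3,2)(W), (2,2)(W) are all W)
(6,3): L (options (4,3)(W), (3,3)(W), (2,3)(W) are all W)
(7,0): L (options (5,0)(W), (4,0)(W), (3,0)(W) are all W)
(7,1): L (options (5,1)(W), (4,1)(W), (3,1)(W) are all W)
(7,2): L (options (5,2)(W), (4,2)(W), (3,2)(W) are all W)
(7,3): L (options (5,3)(W), (4,3)(W), (3,3)(W) are all W)
Every other cell has at least one move into one of the L cells above, so it is W.
L cells per row: a=0: 4, a=1: 4, a=2: 4, a=3: 4, a=4: 0, a=5: 0, a=6: 4, a=7: 4; total 24.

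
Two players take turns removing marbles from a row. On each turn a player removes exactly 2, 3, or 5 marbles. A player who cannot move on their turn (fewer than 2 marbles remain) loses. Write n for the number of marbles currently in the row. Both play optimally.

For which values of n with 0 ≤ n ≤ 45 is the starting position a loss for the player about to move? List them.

0, 1, 7, 8, 14, 15, 21, 22, 28, 29, 35, 36, 42, 43

Work bottom-up. With no move the player to move loses. Otherwise the position is W if at least one move leads to an L position for the opponent, and L if every move leads to a W.
n=0: no move → L
n=1: no move → L
n=2: W (go to 0, an L position)
n=3: W (go to 1, an L position)
n=4: W (go to 1, an L position)
n=5: W (go to 0, an L position)
n=6: W (go to 1, an L position)
n=7: L (options 5(W), 4(W), 2(W) are all W)
n=8: L (options 6(W), 5(W), 3(W) are all W)
n=9: W (go to 7, an L position)
n=10: W (go to 8, an L position)
n=11: W (go to 8, an L position)
n=12: W (go to 7, an L position)
n=13: W (go to 8, an L position)
n=14: L (options 12(W), 11(W), 9(W) are all W)
n=15: L (options 13(W), 12(W), 10(W) are all W)
n=16: W (go to 14, an L position)
n=17: W (go to 15, an L position)
n=18: W (go to 15, an L position)
n=19: W (go to 14, an L position)
n=20: W (go to 15, an L position)
n=21: L (options 19(W), 18(W), 16(W) are all W)
n=22: L (options 20(W), 19(W), 17(W) are all W)
n=23: W (go to 21, an L position)
n=24: W (go to 22, an L position)
n=25: W (go to 22, an L position)
n=26: W (go to 21, an L position)
n=27: W (go to 22, an L position)
n=28: L (options 26(W), 25(W), 23(W) are all W)
n=29: L (options 27(W), 26(W), 24(W) are all W)
n=30: W (go to 28, an L position)
n=31: W (go to 29, an L position)
n=32: W (go to 29, an L position)
n=33: W (go to 28, an L position)
n=34: W (go to 29, an L position)
n=35: L (options 33(W), 32(W), 30(W) are all W)
n=36: L (options 34(W), 33(W), 31(W) are all W)
n=37: W (go to 35, an L position)
n=38: W (go to 36, an L position)
n=39: W (go to 36, an L position)
n=40: W (go to 35, an L position)
n=41: W (go to 36, an L position)
n=42: L (options 40(W), 39(W), 37(W) are all W)
n=43: L (options 41(W), 40(W), 38(W) are all W)
n=44: W (go to 42, an L position)
n=45: W (go to 43, an L position)
Reading off the rows marked L gives the requested list; there are 14 such values of n.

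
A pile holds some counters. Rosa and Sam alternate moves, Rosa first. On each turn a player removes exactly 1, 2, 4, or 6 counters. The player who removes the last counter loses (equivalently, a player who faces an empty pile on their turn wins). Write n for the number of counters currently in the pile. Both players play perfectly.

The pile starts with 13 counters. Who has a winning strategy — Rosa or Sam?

Classify positions by backward induction: terminal positions (no move available) are W. From any other position, the mover wins iff some move reaches an L.
n=0: no move; the opponent has just taken the last counter and therefore loses → W
n=1: →0(W) only, which is W, so L
n=2: →1(L), so W
n=3: →1(L), so W
n=4: →3(W), 2(W), 0(W) — all W, so L
n=5: →4(L), so W
n=6: →4(L), so W
n=7: →1(L), so W
n=8: →4(L), so W
n=9: →8(W), 7(W), 5(W), 3(W) — all W, so L
n=10: →9(L), so W
n=11: →9(L), so W
n=12: →11(W), 10(W), 8(W), 6(W) — all W, so L
n=13: →12(L), so W
From 13 Rosa can remove 1, leaving 12, reaching an L position.

Rosa wins.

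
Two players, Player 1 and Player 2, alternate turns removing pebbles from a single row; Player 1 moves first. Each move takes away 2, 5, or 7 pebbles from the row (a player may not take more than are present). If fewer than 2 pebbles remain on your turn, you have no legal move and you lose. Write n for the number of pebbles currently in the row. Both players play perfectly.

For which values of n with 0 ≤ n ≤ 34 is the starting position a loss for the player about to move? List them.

0, 1, 4, 10, 13, 14, 22, 23, 26, 32

Compute win/loss labels from the base case upward. A position with no move is L. Any other position is W if it can reach an L in one move, else L.
n=0: no move → L
n=1: no move → L
n=2: W (go to 0, an L position)
n=3: W (go to 1, an L position)
n=4: L (sole option 2(W) is W)
n=5: W (go to 0, an L position)
n=6: W (go to 4, an L position)
n=7: W (go to 0, an L position)
n=8: W (go to 1, an L position)
n=9: W (go to 4, an L position)
n=10: L (options 8(W), 5(W), 3(W) are all W)
n=11: W (go to 4, an L position)
n=12: W (go to 10, an L position)
n=13: L (options 11(W), 8(W), 6(W) are all W)
n=14: L (options 12(W), 9(W), 7(W) are all W)
n=15: W (go to 13, an L position)
n=16: W (go to 14, an L position)
n=17: W (go to 10, an L position)
n=18: W (go to 13, an L position)
n=19: W (go to 14, an L position)
n=20: W (go to 13, an L position)
n=21: W (go to 14, an L position)
n=22: L (options 20(W), 17(W), 15(W) are all W)
n=23: L (options 21(W), 18(W), 16(W) are all W)
n=24: W (go to 22, an L position)
n=25: W (go to 23, an L position)
n=26: L (options 24(W), 21(W), 19(W) are all W)
n=27: W (go to 22, an L position)
n=28: W (go to 26, an L position)
n=29: W (go to 22, an L position)
n=30: W (go to 23, an L position)
n=31: W (go to 26, an L position)
n=32: L (options 30(W), 27(W), 25(W) are all W)
n=33: W (go to 26, an L position)
n=34: W (go to 32, an L position)
Reading off the rows marked L gives the requested list; there are 10 such values of n.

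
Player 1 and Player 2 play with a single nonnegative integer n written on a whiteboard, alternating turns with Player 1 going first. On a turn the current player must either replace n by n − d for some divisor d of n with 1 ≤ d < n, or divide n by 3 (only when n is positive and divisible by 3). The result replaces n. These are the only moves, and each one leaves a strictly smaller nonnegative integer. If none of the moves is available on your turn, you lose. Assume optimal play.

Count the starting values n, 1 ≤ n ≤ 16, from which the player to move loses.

Use the standard recursion: the mover loses at a terminal position; elsewhere, the mover wins exactly when some move hands the opponent an L position.
n=0: no move → L
n=1: no move → L
n=2: W (go to 1, an L position)
n=3: W (go to 1, an L position)
n=4: L (options 2(W), 3(W) are all W)
n=5: W (go to 4, an L position)
n=6: W (go to 4, an L position)
n=7: L (sole option 6(W) is W)
n=8: W (go to 4, an L position)
n=9: L (options 3(W), 6(W), 8(W) are all W)
n=10: W (go to 9, an L position)
n=11: L (sole option 10(W) is W)
n=12: W (go to 4, an L position)
n=13: L (sole option 12(W) is W)
n=14: W (go to 7, an L position)
n=15: L (options 5(W), 10(W), 12(W), 14(W) are all W)
n=16: W (go to 15, an L position)
L entries with 1 ≤ n ≤ 16 (n=0 is outside the asked range and is not counted): n = 1, 4, 7, 9, 11, 13, 15; that makes 7.

7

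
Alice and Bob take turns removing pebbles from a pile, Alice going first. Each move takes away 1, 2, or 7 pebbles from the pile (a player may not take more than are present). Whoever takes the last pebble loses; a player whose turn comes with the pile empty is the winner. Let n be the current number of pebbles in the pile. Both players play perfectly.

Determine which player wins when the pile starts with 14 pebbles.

Compute win/loss labels from the base case upward. A position with no move is W. Any other position is W if it can reach an L in one move, else L.
n=0: no move; the opponent has just taken the last pebble and therefore loses → W
n=1: only reaches 0(W), which is W → L
n=2: reaches L-position 1 → W
n=3: reaches L-position 1 → W
n=4: only reaches 3(W), 2(W), all W → L
n=5: reaches L-position 4 → W
n=6: reaches L-position 4 → W
n=7: only reaches 6(W), 5(W), 0(W), all W → L
n=8: reaches L-position 7 → W
n=9: reaches L-position 7 → W
n=10: only reaches 9(W), 8(W), 3(W), all W → L
n=11: reaches L-position 10 → W
n=12: reaches L-position 10 → W
n=13: only reaches 12(W), 11(W), 6(W), all W → L
n=14: reaches L-position 13 → W
The starting position 14 is W: Alice should remove 1, leaving 13, handing over an L position.

Alice wins.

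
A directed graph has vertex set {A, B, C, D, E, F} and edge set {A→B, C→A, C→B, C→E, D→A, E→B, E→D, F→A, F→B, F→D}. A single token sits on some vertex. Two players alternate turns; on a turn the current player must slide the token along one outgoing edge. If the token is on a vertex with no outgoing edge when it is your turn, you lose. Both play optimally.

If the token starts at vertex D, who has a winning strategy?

Positions with no move are L. A position that does have a move is losing for the player to move precisely when every available move leads to a winning position for the opponent. Fill in the labels:
Every edge goes from a vertex to one that appears earlier in the order B, A, D, F, E, C, so processing vertices in that order labels each vertex after all of its successors.
B: no outgoing edge → L
A: W (go to B, an L position)
D: L (sole option A(W) is W)
F: W (go to D, an L position)
E: W (go to D, an L position)
C: W (go to B, an L position)
The starting position D is L: whatever the player to move does, the opponent receives a W position.

The second player wins.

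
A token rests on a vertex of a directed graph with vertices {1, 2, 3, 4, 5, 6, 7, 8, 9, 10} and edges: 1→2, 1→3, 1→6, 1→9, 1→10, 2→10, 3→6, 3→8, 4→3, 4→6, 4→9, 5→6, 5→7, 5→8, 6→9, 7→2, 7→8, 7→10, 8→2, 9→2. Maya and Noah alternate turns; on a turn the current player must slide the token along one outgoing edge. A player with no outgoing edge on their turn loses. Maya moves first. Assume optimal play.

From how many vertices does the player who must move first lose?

Classify positions by backward induction: terminal positions (no move available) are L. From any other position, the mover wins iff some move reaches an L.
Every edge goes from a vertex to one that appears earlier in the order 10, 2, 9, 8, 6, 3, 4, 7, 1, 5, so processing vertices in that order labels each vertex after all of its successors.
10: no outgoing edge → L
2: →10(L), so W
9: →2(W) only, which is W, so L
8: →2(W) only, which is W, so L
6: →9(L), so W
3: →8(L), so W
4: →9(L), so W
7: →8(L), so W
1: →9(L), so W
5: →8(L), so W
The L vertices are 8, 9, 10; that is 3 in all.

3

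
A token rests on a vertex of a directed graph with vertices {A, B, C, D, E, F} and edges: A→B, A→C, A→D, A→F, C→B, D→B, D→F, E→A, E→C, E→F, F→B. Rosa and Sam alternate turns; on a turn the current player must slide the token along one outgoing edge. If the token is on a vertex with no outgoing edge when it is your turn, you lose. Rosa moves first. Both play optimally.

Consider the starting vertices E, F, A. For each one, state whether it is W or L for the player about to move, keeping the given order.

E: L, F: W, A: W

Work bottom-up. With no move the player to move loses. Otherwise the position is W if at least one move leads to an L position for the opponent, and L if every move leads to a W.
Every edge goes from a vertex to one that appears earlier in the order B, F, C, D, A, E, so processing vertices in that order labels each vertex after all of its successors.
B: no outgoing edge → L
F: W (go to B, an L position)
C: W (go to B, an L position)
D: W (go to B, an L position)
A: W (go to B, an L position)
E: L (options A(W), C(W), F(W) are all W)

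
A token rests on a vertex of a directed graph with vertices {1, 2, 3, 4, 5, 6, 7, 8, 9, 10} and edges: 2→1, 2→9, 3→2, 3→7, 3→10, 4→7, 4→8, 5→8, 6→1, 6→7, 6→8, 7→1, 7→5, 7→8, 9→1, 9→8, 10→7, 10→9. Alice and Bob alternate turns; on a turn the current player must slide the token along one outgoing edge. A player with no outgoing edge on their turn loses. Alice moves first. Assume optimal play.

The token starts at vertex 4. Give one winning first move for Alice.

Move to 8.

Build the W/L table. Terminal = L. A non-terminal position is W if it has a move to some L; otherwise it is L.
Every edge goes from a vertex to one that appears earlier in the order 1, 8, 5, 7, 9, 10, 2, 6, 4, 3, so processing vertices in that order labels each vertex after all of its successors.
1: no outgoing edge → L
8: no outgoing edge → L
5: →8(L), so W
7: →8(L), so W
9: →8(L), so W
10: →9(W), 7(W) — all W, so L
2: →1(L), so W
6: →8(L), so W
4: →8(L), so W
3: →10(L), so W
From 4, the L positions reachable in one move are: 8.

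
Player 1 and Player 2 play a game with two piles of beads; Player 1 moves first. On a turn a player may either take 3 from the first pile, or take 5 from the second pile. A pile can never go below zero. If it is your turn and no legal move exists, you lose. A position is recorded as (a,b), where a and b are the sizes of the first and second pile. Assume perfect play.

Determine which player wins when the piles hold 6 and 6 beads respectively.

Player 1 wins.

Compute win/loss labels from the base case upward. A position with no move is L. Any other position is W if it can reach an L in one move, else L.
No move ever increases a pile, so every position that can arise here has a ≤ 6 and b ≤ 6; it is enough to label the cells with 0 ≤ a ≤ 6 and 0 ≤ b ≤ 6.
Every move lowers a or b (never raises either), so fill the grid row by row in increasing a, and left to right within a row: each cell's successors are then already labelled.
      b=0  b=1  b=2  b=3  b=4  b=5  b=6
a=0:    L    L    L    L    L    W    W
a=1:    L    L    L    L    L    W    W
a=2:    L    L    L    L    L    W    W
a=3:    W    W    W    W    W    L    L
a=4:    W    W    W    W    W    L    L
a=5:    W    W    W    W    W    L    L
a=6:    L    L    L    L    L    W    W
Cells with no legal move (terminal, hence L): (0,0), (0,1), (0,2), (0,3), (0,4), (1,0), (1,1), (1,2), (1,3), (1,4), (2,0), (2,1), (2,2), (2,3), (2,4).
The remaining L cells, each justified by listing all of its moves:
(3,5): moves to (0,5)(W), (3,0)(W); every one is W ⇒ L
(3,6): moves to (0,6)(W), (3,1)(W); every one is W ⇒ L
(4,5): moves to (1,5)(W), (4,0)(W); every one is W ⇒ L
(4,6): moves to (1,6)(W), (4,1)(W); every one is W ⇒ L
(5,5): moves to (2,5)(W), (5,0)(W); every one is W ⇒ L
(5,6): moves to (2,6)(W), (5,1)(W); every one is W ⇒ L
(6,0): the only move is to (3,0)(W), a W ⇒ L
(6,1): the only move is to (3,1)(W), a W ⇒ L
(6,2): the only move is to (3,2)(W), a W ⇒ L
(6,3): the only move is to (3,3)(W), a W ⇒ L
(6,4): the only move is to (3,4)(W), a W ⇒ L
Every other cell has at least one move into one of the L cells above, so it is W.
The starting position (6,6) is W: Player 1 should move to (3,6), handing over an L position.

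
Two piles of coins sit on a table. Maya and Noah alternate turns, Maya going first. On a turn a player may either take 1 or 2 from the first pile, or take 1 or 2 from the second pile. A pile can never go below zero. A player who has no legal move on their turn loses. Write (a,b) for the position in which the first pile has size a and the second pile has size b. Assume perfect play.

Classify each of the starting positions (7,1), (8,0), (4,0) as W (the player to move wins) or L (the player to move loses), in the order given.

(7,1): L, (8,0): W, (4,0): W

Classify positions by backward induction: terminal positions (no move available) are L. From any other position, the mover wins iff some move reaches an L.
No move ever increases a pile, so every position that can arise here has a ≤ 8 and b ≤ 1; it is enough to label the cells with 0 ≤ a ≤ 8 and 0 ≤ b ≤ 1.
Every move lowers a or b (never raises either), so fill the grid row by row in increasing a, and left to right within a row: each cell's successors are then already labelled.
      b=0  b=1
a=0:    L    W
a=1:    W    L
a=2:    W    W
a=3:    L    W
a=4:    W    L
a=5:    W    W
a=6:    L    W
a=7:    W    L
a=8:    W    W
Cells with no legal move (terminal, hence L): (0,0).
The remaining L cells, each justified by listing all of its moves:
(1,1): L (options (0,1)(W), (1,0)(W) are all W)
(3,0): L (options (2,0)(W), (1,0)(W) are all W)
(4,1): L (options (3,1)(W), (2,1)(W), (4,0)(W) are all W)
(6,0): L (options (5,0)(W), (4,0)(W) are all W)
(7,1): L (options (6,1)(W), (5,1)(W), (7,0)(W) are all W)
Every other cell has at least one move into one of the L cells above, so it is W.
(7,1): one of the L cells justified above, so L
(8,0): the move to (6,0) reaches an L cell, so W
(4,0): the move to (3,0) reaches an L cell, so W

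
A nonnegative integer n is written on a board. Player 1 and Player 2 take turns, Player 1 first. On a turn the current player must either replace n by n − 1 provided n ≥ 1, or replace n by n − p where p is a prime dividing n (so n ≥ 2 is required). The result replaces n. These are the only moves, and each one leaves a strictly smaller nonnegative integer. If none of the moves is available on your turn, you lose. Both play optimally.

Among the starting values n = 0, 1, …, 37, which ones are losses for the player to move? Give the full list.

Build the W/L table. Terminal = L. A non-terminal position is W if it has a move to some L; otherwise it is L.
n=0: no move → L
n=1: reaches L-position 0 → W
n=2: reaches L-position 0 → W
n=3: reaches L-position 0 → W
n=4: only reaches 2(W), 3(W), all W → L
n=5: reaches L-position 0 → W
n=6: reaches L-position 4 → W
n=7: reaches L-position 0 → W
n=8: only reaches 6(W), 7(W), all W → L
n=9: reaches L-position 8 → W
n=10: reaches L-position 8 → W
n=11: reaches L-position 0 → W
n=12: only reaches 9(W), 10(W), 11(W), all W → L
n=13: reaches L-position 0 → W
n=14: reaches L-position 12 → W
n=15: reaches L-position 12 → W
n=16: only reaches 14(W), 15(W), all W → L
n=17: reaches L-position 0 → W
n=18: reaches L-position 16 → W
n=19: reaches L-position 0 → W
n=20: only reaches 15(W), 18(W), 19(W), all W → L
n=21: reaches L-position 20 → W
n=22: reaches L-position 20 → W
n=23: reaches L-position 0 → W
n=24: only reaches 21(W), 22(W), 23(W), all W → L
n=25: reaches L-position 20 → W
n=26: reaches L-position 24 → W
n=27: reaches L-position 24 → W
n=28: only reaches 21(W), 26(W), 27(W), all W → L
n=29: reaches L-position 0 → W
n=30: reaches L-position 28 → W
n=31: reaches L-position 0 → W
n=32: only reaches 30(W), 31(W), all W → L
n=33: reaches L-position 32 → W
n=34: reaches L-position 32 → W
n=35: reaches L-position 28 → W
n=36: only reaches 33(W), 34(W), 35(W), all W → L
n=37: reaches L-position 0 → W
Reading off the rows marked L gives the requested list; there are 10 such values of n.

0, 4, 8, 12, 16, 20, 24, 28, 32, 36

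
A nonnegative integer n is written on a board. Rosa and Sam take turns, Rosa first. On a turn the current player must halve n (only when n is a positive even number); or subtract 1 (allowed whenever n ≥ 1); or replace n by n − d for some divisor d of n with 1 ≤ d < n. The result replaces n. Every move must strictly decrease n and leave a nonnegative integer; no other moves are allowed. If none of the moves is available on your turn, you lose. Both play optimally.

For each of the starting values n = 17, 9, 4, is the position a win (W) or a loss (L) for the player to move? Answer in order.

Positions with no move are L. A position that does have a move is losing for the player to move precisely when every available move leads to a winning position for the opponent. Fill in the labels:
n=0: no move → L
n=1: can move to 0, which is L ⇒ W
n=2: the only move is to 1(W), a W ⇒ L
n=3: can move to 2, which is L ⇒ W
n=4: can move to 2, which is L ⇒ W
n=5: the only move is to 4(W), a W ⇒ L
n=6: can move to 5, which is L ⇒ W
n=7: the only move is to 6(W), a W ⇒ L
n=8: can move to 7, which is L ⇒ W
n=9: moves to 6(W), 8(W); every one is W ⇒ L
n=10: can move to 5, which is L ⇒ W
n=11: the only move is to 10(W), a W ⇒ L
n=12: can move to 9, which is L ⇒ W
n=13: the only move is to 12(W), a W ⇒ L
n=14: can move to 7, which is L ⇒ W
n=15: moves to 10(W), 12(W), 14(W); every one is W ⇒ L
n=16: can move to 15, which is L ⇒ W
n=17: the only move is to 16(W), a W ⇒ L

17: L, 9: L, 4: W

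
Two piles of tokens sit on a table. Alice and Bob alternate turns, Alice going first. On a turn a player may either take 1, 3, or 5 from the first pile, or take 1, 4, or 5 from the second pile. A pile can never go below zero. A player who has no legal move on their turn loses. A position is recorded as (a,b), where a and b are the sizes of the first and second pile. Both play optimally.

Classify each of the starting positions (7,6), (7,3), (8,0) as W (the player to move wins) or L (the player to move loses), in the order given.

Compute win/loss labels from the base case upward. A position with no move is L. Any other position is W if it can reach an L in one move, else L.
No move ever increases a pile, so every position that can arise here has a ≤ 8 and b ≤ 6; it is enough to label the cells with 0 ≤ a ≤ 8 and 0 ≤ b ≤ 6.
Every move lowers a or b (never raises either), so fill the grid row by row in increasing a, and left to right within a row: each cell's successors are then already labelled.
      b=0  b=1  b=2  b=3  b=4  b=5  b=6
a=0:    L    W    L    W    W    W    W
a=1:    W    L    W    L    W    W    W
a=2:    L    W    L    W    W    W    W
a=3:    W    L    W    L    W    W    W
a=4:    L    W    L    W    W    W    W
a=5:    W    L    W    L    W    W    W
a=6:    L    W    L    W    W    W    W
a=7:    W    L    W    L    W    W    W
a=8:    L    W    L    W    W    W    W
Cells with no legal move (terminal, hence L): (0,0).
The remaining L cells, each justified by listing all of its moves:
(0,2): only reaches (0,1)(W), which is W → L
(1,1): only reaches (0,1)(W), (1,0)(W), all W → L
(1,3): only reaches (0,3)(W), (1,2)(W), all W → L
(2,0): only reaches (1,0)(W), which is W → L
(2,2): only reaches (1,2)(W), (2,1)(W), all W → L
(3,1): only reaches (2,1)(W), (0,1)(W), (3,0)(W), all W → L
(3,3): only reaches (2,3)(W), (0,3)(W), (3,2)(W), all W → L
(4,0): only reaches (3,0)(W), (1,0)(W), all W → L
(4,2): only reaches (3,2)(W), (1,2)(W), (4,1)(W), all W → L
(5,1): only reaches (4,1)(W), (2,1)(W), (0,1)(W), (5,0)(W), all W → L
(5,3): only reaches (4,3)(W), (2,3)(W), (0,3)(W), (5,2)(W), all W → L
(6,0): only reaches (5,0)(W), (3,0)(W), (1,0)(W), all W → L
(6,2): only reaches (5,2)(W), (3,2)(W), (1,2)(W), (6,1)(W), all W → L
(7,1): only reaches (6,1)(W), (4,1)(W), (2,1)(W), (7,0)(W), all W → L
(7,3): only reaches (6,3)(W), (4,3)(W), (2,3)(W), (7,2)(W), all W → L
(8,0): only reaches (7,0)(W), (5,0)(W), (3,0)(W), all W → L
(8,2): only reaches (7,2)(W), (5,2)(W), (3,2)(W), (8,1)(W), all W → L
Every other cell has at least one move into one of the L cells above, so it is W.
(7,6): the move to (7,1) reaches an L cell, so W
(7,3): one of the L cells justified above, so L
(8,0): one of the L cells justified above, so L

(7,6): W, (7,3): L, (8,0): L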